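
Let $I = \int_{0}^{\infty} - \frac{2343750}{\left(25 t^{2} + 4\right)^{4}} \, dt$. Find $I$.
$- \frac{1171875 \pi}{2048}$

Begin with the known result
$$J(a) = \int_{0}^{\infty} - \frac{6}{a^{2} + t^{2}} \, dt = - \frac{3 \pi}{a}.$$

Differentiating under the integral sign with respect to $a$,
$$\frac{dJ}{da} = \int_{0}^{\infty} \frac{12 a}{\left(a^{2} + t^{2}\right)^{2}} \, dt = \frac{3 \pi}{a^{2}},$$
so $\int_{0}^{\infty} - \frac{6}{\left(a^{2} + t^{2}\right)^{2}} \, dt = - \frac{3 \pi}{2 a^{3}}$.

Repeating — each differentiation of $1/(t^2+a^2)^j$ produces $-2ja/(t^2+a^2)^{j+1}$ — and dividing through by $-2ja$ at each step yields, after $3$ differentiations in total,
$$\int_{0}^{\infty} - \frac{6}{\left(a^{2} + t^{2}\right)^{4}} \, dt = - \frac{15 \pi}{16 a^{7}}.$$

Setting $a = \frac{2}{5}$:
$$I = - \frac{1171875 \pi}{2048}.$$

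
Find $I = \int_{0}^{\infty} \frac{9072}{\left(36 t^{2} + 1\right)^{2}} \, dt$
$378 \pi$

Start from the standard arctangent integral
$$J(a) = \int_{0}^{\infty} \frac{7}{a^{2} + t^{2}} \, dt = \frac{7 \pi}{2 a}.$$

Differentiating under the integral sign with respect to $a$,
$$\frac{dJ}{da} = \int_{0}^{\infty} - \frac{14 a}{\left(a^{2} + t^{2}\right)^{2}} \, dt = - \frac{7 \pi}{2 a^{2}},$$
so $\int_{0}^{\infty} \frac{7}{\left(a^{2} + t^{2}\right)^{2}} \, dt = \frac{7 \pi}{4 a^{3}}$.

Setting $a = \frac{1}{6}$:
$$I = 378 \pi.$$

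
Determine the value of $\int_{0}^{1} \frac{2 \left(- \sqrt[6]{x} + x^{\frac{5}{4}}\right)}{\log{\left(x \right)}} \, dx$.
$- \log{\left(\frac{196}{729} \right)}$

Introduce a parameter $a$ in the exponent: let $I(a) = \int_{0}^{1} \frac{2 \left(x^{\frac{5}{4}} - x^{a}\right)}{\log{\left(x \right)}} \, dx$.

Since $\dfrac{\partial}{\partial a}\,x^{a} = x^{a} \ln x$, the $\ln x$ in the denominator cancels and
$$\frac{dI}{da} = \int_{0}^{1} -2 x^{a} \, dx = -2 \left[\frac{x^{a+1}}{a+1}\right]_0^1 = - \frac{2}{a + 1}.$$

Integrating with respect to $a$ gives $I(a) = - \log{\left(\frac{16 \left(a + 1\right)^{2}}{81} \right)} + C$.

At $a = \frac{5}{4}$ the integrand is identically $0$, so $I(\frac{5}{4}) = 0$. The closed form gives $0$, hence $C = 0$.

Setting $a = \frac{1}{6}$:
$$I = - \log{\left(\frac{196}{729} \right)}.$$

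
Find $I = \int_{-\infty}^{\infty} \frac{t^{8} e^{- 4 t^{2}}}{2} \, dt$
$\frac{105 \sqrt{\pi}}{16384}$

Start from the elementary integral
$$J(a) = \int_{-\infty}^{\infty} \frac{e^{- a t^{2}}}{2} \, dt = \frac{\sqrt{\pi}}{2 \sqrt{a}}.$$

Differentiating under the integral sign brings down a factor of $(-t^2)$:
$$\frac{dJ}{da} = \int_{-\infty}^{\infty} - \frac{t^{2} e^{- a t^{2}}}{2} \, dt = - \frac{\sqrt{\pi}}{4 a^{\frac{3}{2}}}.$$

Repeating $4$ times in total — each differentiation brings down another $(-t^2)$ — gives
$$\frac{d^{4}J}{da^{4}} = \int_{-\infty}^{\infty} \frac{t^{8} e^{- a t^{2}}}{2} \, dt = \frac{105 \sqrt{\pi}}{32 a^{\frac{9}{2}}},$$
and the integrand here is exactly the target integrand, so $I = \frac{105 \sqrt{\pi}}{32 a^{\frac{9}{2}}}$.

Setting $a = 4$:
$$I = \frac{105 \sqrt{\pi}}{16384}.$$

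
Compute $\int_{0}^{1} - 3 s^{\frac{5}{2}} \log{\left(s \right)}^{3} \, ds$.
$\frac{288}{2401}$

Start from the elementary integral
$$J(a) = \int_{0}^{1} - 3 s^{a} \, ds = - \frac{3}{a + 1}.$$

Differentiating under the integral sign brings down a factor of $\ln s$:
$$\frac{dJ}{da} = \int_{0}^{1} - 3 s^{a} \log{\left(s \right)} \, ds = \frac{3}{\left(a + 1\right)^{2}}.$$

Repeating $3$ times in total — each differentiation brings down another $\ln s$ — gives
$$\frac{d^{3}J}{da^{3}} = \int_{0}^{1} - 3 s^{a} \log{\left(s \right)}^{3} \, ds = \frac{18}{\left(a + 1\right)^{4}},$$
and the integrand here is exactly the target integrand, so $I = \frac{18}{\left(a + 1\right)^{4}}$.

Setting $a = \frac{5}{2}$:
$$I = \frac{288}{2401}.$$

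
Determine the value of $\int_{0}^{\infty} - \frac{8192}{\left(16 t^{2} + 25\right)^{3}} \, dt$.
$- \frac{384 \pi}{3125}$

Begin with the known result
$$J(a) = \int_{0}^{\infty} - \frac{2}{a^{2} + t^{2}} \, dt = - \frac{\pi}{a}.$$

Differentiating under the integral sign with respect to $a$,
$$\frac{dJ}{da} = \int_{0}^{\infty} \frac{4 a}{\left(a^{2} + t^{2}\right)^{2}} \, dt = \frac{\pi}{a^{2}},$$
so $\int_{0}^{\infty} - \frac{2}{\left(a^{2} + t^{2}\right)^{2}} \, dt = - \frac{\pi}{2 a^{3}}$.

Repeating — each differentiation of $1/(t^2+a^2)^j$ produces $-2ja/(t^2+a^2)^{j+1}$ — and dividing through by $-2ja$ at each step yields, after $2$ differentiations in total,
$$\int_{0}^{\infty} - \frac{2}{\left(a^{2} + t^{2}\right)^{3}} \, dt = - \frac{3 \pi}{8 a^{5}}.$$

Setting $a = \frac{5}{4}$:
$$I = - \frac{384 \pi}{3125}.$$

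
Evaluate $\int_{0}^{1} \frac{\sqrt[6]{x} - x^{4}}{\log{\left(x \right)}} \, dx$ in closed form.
$- \log{\left(30 \right)} + \log{\left(7 \right)}$

Consider the one-parameter family: let $I(a) = \int_{0}^{1} \frac{\sqrt[6]{x} - x^{a}}{\log{\left(x \right)}} \, dx$.

Since $\dfrac{\partial}{\partial a}\,x^{a} = x^{a} \ln x$, the $\ln x$ in the denominator cancels and
$$\frac{dI}{da} = \int_{0}^{1} -1 x^{a} \, dx = -1 \left[\frac{x^{a+1}}{a+1}\right]_0^1 = - \frac{1}{a + 1}.$$

Integrating with respect to $a$ gives $I(a) = - \log{\left(\frac{6 a}{7} + \frac{6}{7} \right)} + C$.

At $a = \frac{1}{6}$ the integrand is identically $0$, so $I(\frac{1}{6}) = 0$. The closed form gives $0$, hence $C = 0$.

Setting $a = 4$:
$$I = - \log{\left(30 \right)} + \log{\left(7 \right)}.$$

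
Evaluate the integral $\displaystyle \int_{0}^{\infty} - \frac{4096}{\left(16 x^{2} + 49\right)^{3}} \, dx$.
$- \frac{192 \pi}{16807}$

Recall the elementary integral
$$J(a) = \int_{0}^{\infty} - \frac{1}{a^{2} + x^{2}} \, dx = - \frac{\pi}{2 a}.$$

Differentiating under the integral sign with respect to $a$,
$$\frac{dJ}{da} = \int_{0}^{\infty} \frac{2 a}{\left(a^{2} + x^{2}\right)^{2}} \, dx = \frac{\pi}{2 a^{2}},$$
so $\int_{0}^{\infty} - \frac{1}{\left(a^{2} + x^{2}\right)^{2}} \, dx = - \frac{\pi}{4 a^{3}}$.

Repeating — each differentiation of $1/(x^2+a^2)^j$ produces $-2ja/(x^2+a^2)^{j+1}$ — and dividing through by $-2ja$ at each step yields, after $2$ differentiations in total,
$$\int_{0}^{\infty} - \frac{1}{\left(a^{2} + x^{2}\right)^{3}} \, dx = - \frac{3 \pi}{16 a^{5}}.$$

Setting $a = \frac{7}{4}$:
$$I = - \frac{192 \pi}{16807}.$$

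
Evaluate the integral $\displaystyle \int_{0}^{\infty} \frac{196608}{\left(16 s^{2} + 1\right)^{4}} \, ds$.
$7680 \pi$

Recall the elementary integral
$$J(a) = \int_{0}^{\infty} \frac{3}{a^{2} + s^{2}} \, ds = \frac{3 \pi}{2 a}.$$

Differentiating under the integral sign with respect to $a$,
$$\frac{dJ}{da} = \int_{0}^{\infty} - \frac{6 a}{\left(a^{2} + s^{2}\right)^{2}} \, ds = - \frac{3 \pi}{2 a^{2}},$$
so $\int_{0}^{\infty} \frac{3}{\left(a^{2} + s^{2}\right)^{2}} \, ds = \frac{3 \pi}{4 a^{3}}$.

Repeating — each differentiation of $1/(s^2+a^2)^j$ produces $-2ja/(s^2+a^2)^{j+1}$ — and dividing through by $-2ja$ at each step yields, after $3$ differentiations in total,
$$\int_{0}^{\infty} \frac{3}{\left(a^{2} + s^{2}\right)^{4}} \, ds = \frac{15 \pi}{32 a^{7}}.$$

Setting $a = \frac{1}{4}$:
$$I = 7680 \pi.$$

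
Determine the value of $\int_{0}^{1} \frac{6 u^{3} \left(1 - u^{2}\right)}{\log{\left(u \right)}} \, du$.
$- \log{\left(\frac{729}{64} \right)}$

Consider the one-parameter family: let $I(a) = \int_{0}^{1} \frac{6 \left(u^{3} - u^{a}\right)}{\log{\left(u \right)}} \, du$.

Since $\dfrac{\partial}{\partial a}\,u^{a} = u^{a} \ln u$, the $\ln u$ in the denominator cancels and
$$\frac{dI}{da} = \int_{0}^{1} -6 u^{a} \, du = -6 \left[\frac{u^{a+1}}{a+1}\right]_0^1 = - \frac{6}{a + 1}.$$

Integrating with respect to $a$ gives $I(a) = - \log{\left(\frac{\left(a + 1\right)^{6}}{4096} \right)} + C$.

At $a = 3$ the integrand is identically $0$, so $I(3) = 0$. The closed form gives $0$, hence $C = 0$.

Setting $a = 5$:
$$I = - \log{\left(\frac{729}{64} \right)}.$$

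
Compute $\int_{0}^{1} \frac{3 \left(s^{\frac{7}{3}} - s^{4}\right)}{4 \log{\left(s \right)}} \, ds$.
$\log{\left(\frac{2^{\frac{3}{4}} \sqrt[4]{3}}{3} \right)}$

Introduce a parameter $a$ in the exponent: let $I(a) = \int_{0}^{1} \frac{3 \left(s^{\frac{7}{3}} - s^{a}\right)}{4 \log{\left(s \right)}} \, ds$.

Since $\dfrac{\partial}{\partial a}\,s^{a} = s^{a} \ln s$, the $\ln s$ in the denominator cancels and
$$\frac{dI}{da} = \int_{0}^{1} - \frac{3}{4} s^{a} \, ds = - \frac{3}{4} \left[\frac{s^{a+1}}{a+1}\right]_0^1 = - \frac{3}{4 a + 4}.$$

Integrating with respect to $a$ gives $I(a) = - \frac{3 \log{\left(a + 1 \right)}}{4} - \frac{3 \log{\left(3 \right)}}{4} + \frac{3 \log{\left(10 \right)}}{4} + C$.

At $a = \frac{7}{3}$ the integrand is identically $0$, so $I(\frac{7}{3}) = 0$. The closed form gives $0$, hence $C = 0$.

Setting $a = 4$:
$$I = \log{\left(\frac{2^{\frac{3}{4}} \sqrt[4]{3}}{3} \right)}.$$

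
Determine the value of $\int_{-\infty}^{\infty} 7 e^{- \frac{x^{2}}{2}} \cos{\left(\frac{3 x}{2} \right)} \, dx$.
$\frac{7 \sqrt{2} \sqrt{\pi}}{e^{\frac{9}{8}}}$

Define $I(b) = \int_{-\infty}^{\infty} 7 e^{- \frac{x^{2}}{2}} \cos{\left(b x \right)} \, dx$.

Differentiating under the integral sign,
$$I'(b) = \int_{-\infty}^{\infty} - 7 x e^{- \frac{x^{2}}{2}} \sin{\left(b x \right)} \, dx.$$

Integrate $\int_{-\infty}^{\infty} x \sin(b x)\, e^{- \frac{x^{2}}{2}}\, dx$ by parts with $u = \sin(b x)$ and $dv = x\, e^{- \frac{x^{2}}{2}}\, dx$, giving $v = - e^{- \frac{x^{2}}{2}}$. The boundary term vanishes and
$$\int_{-\infty}^{\infty} x \sin(b x)\, e^{- \frac{x^{2}}{2}}\, dx = b \int_{-\infty}^{\infty} \cos(b x)\, e^{- \frac{x^{2}}{2}}\, dx,$$
so $I'(b) = - b\, I(b)$.

This is a separable first-order ODE; solving with the initial condition $I(0) = \int_{-\infty}^{\infty} 7 e^{- \frac{x^{2}}{2}}\,dx = 7 \sqrt{2} \sqrt{\pi}$ gives
$$I(b) = 7 \sqrt{2} \sqrt{\pi} e^{- \frac{b^{2}}{2}}.$$

Setting $b = \frac{3}{2}$:
$$I = \frac{7 \sqrt{2} \sqrt{\pi}}{e^{\frac{9}{8}}}.$$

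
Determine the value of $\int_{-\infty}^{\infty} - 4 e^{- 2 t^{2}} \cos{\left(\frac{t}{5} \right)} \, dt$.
$- \frac{2 \sqrt{2} \sqrt{\pi}}{e^{\frac{1}{200}}}$

Treat the cosine frequency as a parameter and define $I(b) = \int_{-\infty}^{\infty} - 4 e^{- 2 t^{2}} \cos{\left(b t \right)} \, dt$.

Differentiating under the integral sign,
$$I'(b) = \int_{-\infty}^{\infty} 4 t e^{- 2 t^{2}} \sin{\left(b t \right)} \, dt.$$

Integrate $\int_{-\infty}^{\infty} t \sin(b t)\, e^{- 2 t^{2}}\, dt$ by parts with $u = \sin(b t)$ and $dv = t\, e^{- 2 t^{2}}\, dt$, giving $v = - \frac{e^{- 2 t^{2}}}{4}$. The boundary term vanishes and
$$\int_{-\infty}^{\infty} t \sin(b t)\, e^{- 2 t^{2}}\, dt = \frac{b}{4} \int_{-\infty}^{\infty} \cos(b t)\, e^{- 2 t^{2}}\, dt,$$
so $I'(b) = - \frac{b}{4}\, I(b)$.

This is a separable first-order ODE; solving with the initial condition $I(0) = \int_{-\infty}^{\infty} - 4 e^{- 2 t^{2}}\,dt = - 2 \sqrt{2} \sqrt{\pi}$ gives
$$I(b) = - 2 \sqrt{2} \sqrt{\pi} e^{- \frac{b^{2}}{8}}.$$

Setting $b = \frac{1}{5}$:
$$I = - \frac{2 \sqrt{2} \sqrt{\pi}}{e^{\frac{1}{200}}}.$$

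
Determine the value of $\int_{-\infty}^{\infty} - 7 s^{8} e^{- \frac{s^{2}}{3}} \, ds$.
$- \frac{59535 \sqrt{3} \sqrt{\pi}}{16}$

Start from the elementary integral
$$J(a) = \int_{-\infty}^{\infty} - 7 e^{- a s^{2}} \, ds = - \frac{7 \sqrt{\pi}}{\sqrt{a}}.$$

Differentiating under the integral sign brings down a factor of $(-s^2)$:
$$\frac{dJ}{da} = \int_{-\infty}^{\infty} 7 s^{2} e^{- a s^{2}} \, ds = \frac{7 \sqrt{\pi}}{2 a^{\frac{3}{2}}}.$$

Repeating $4$ times in total — each differentiation brings down another $(-s^2)$ — gives
$$\frac{d^{4}J}{da^{4}} = \int_{-\infty}^{\infty} - 7 s^{8} e^{- a s^{2}} \, ds = - \frac{735 \sqrt{\pi}}{16 a^{\frac{9}{2}}},$$
and the integrand here is exactly the target integrand, so $I = - \frac{735 \sqrt{\pi}}{16 a^{\frac{9}{2}}}$.

Setting $a = \frac{1}{3}$:
$$I = - \frac{59535 \sqrt{3} \sqrt{\pi}}{16}.$$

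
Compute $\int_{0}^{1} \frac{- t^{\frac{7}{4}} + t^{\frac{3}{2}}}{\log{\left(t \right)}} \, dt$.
$\log{\left(\frac{10}{11} \right)}$

Replace the exponent $\frac{3}{2}$ by a parameter $a$: let $I(a) = \int_{0}^{1} \frac{- t^{\frac{7}{4}} + t^{a}}{\log{\left(t \right)}} \, dt$.

Since $\dfrac{\partial}{\partial a}\,t^{a} = t^{a} \ln t$, the $\ln t$ in the denominator cancels and
$$\frac{dI}{da} = \int_{0}^{1} t^{a} \, dt = \left[\frac{t^{a+1}}{a+1}\right]_0^1 = \frac{1}{a + 1}.$$

Integrating with respect to $a$ gives $I(a) = \log{\left(\frac{4 a}{11} + \frac{4}{11} \right)} + C$.

At $a = \frac{7}{4}$ the integrand is identically $0$, so $I(\frac{7}{4}) = 0$. The closed form gives $0$, hence $C = 0$.

Setting $a = \frac{3}{2}$:
$$I = \log{\left(\frac{10}{11} \right)}.$$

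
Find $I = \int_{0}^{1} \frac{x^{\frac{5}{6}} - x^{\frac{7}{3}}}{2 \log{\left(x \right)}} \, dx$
$- \log{\left(10 \right)} + \frac{\log{\left(55 \right)}}{2}$

Consider the one-parameter family: let $I(a) = \int_{0}^{1} \frac{- x^{\frac{7}{3}} + x^{a}}{2 \log{\left(x \right)}} \, dx$.

Since $\dfrac{\partial}{\partial a}\,x^{a} = x^{a} \ln x$, the $\ln x$ in the denominator cancels and
$$\frac{dI}{da} = \int_{0}^{1} \frac{1}{2} x^{a} \, dx = \frac{1}{2} \left[\frac{x^{a+1}}{a+1}\right]_0^1 = \frac{1}{2 \left(a + 1\right)}.$$

Integrating with respect to $a$ gives $I(a) = \log{\left(\frac{\sqrt{30} \sqrt{a + 1}}{10} \right)} + C$.

At $a = \frac{7}{3}$ the integrand is identically $0$, so $I(\frac{7}{3}) = 0$. The closed form gives $0$, hence $C = 0$.

Setting $a = \frac{5}{6}$:
$$I = - \log{\left(10 \right)} + \frac{\log{\left(55 \right)}}{2}.$$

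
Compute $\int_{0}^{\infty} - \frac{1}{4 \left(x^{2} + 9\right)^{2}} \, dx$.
$- \frac{\pi}{432}$

Begin with the known result
$$J(a) = \int_{0}^{\infty} - \frac{1}{4 \left(a^{2} + x^{2}\right)} \, dx = - \frac{\pi}{8 a}.$$

Differentiating under the integral sign with respect to $a$,
$$\frac{dJ}{da} = \int_{0}^{\infty} \frac{a}{2 \left(a^{2} + x^{2}\right)^{2}} \, dx = \frac{\pi}{8 a^{2}},$$
so $\int_{0}^{\infty} - \frac{1}{4 \left(a^{2} + x^{2}\right)^{2}} \, dx = - \frac{\pi}{16 a^{3}}$.

Setting $a = 3$:
$$I = - \frac{\pi}{432}.$$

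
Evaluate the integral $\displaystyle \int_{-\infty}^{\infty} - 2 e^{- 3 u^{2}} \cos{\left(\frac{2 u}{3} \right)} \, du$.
$- \frac{2 \sqrt{3} \sqrt{\pi}}{3 e^{\frac{1}{27}}}$

Let $b$ denote the cosine frequency and define $I(b) = \int_{-\infty}^{\infty} - 2 e^{- 3 u^{2}} \cos{\left(b u \right)} \, du$.

Differentiating under the integral sign,
$$I'(b) = \int_{-\infty}^{\infty} 2 u e^{- 3 u^{2}} \sin{\left(b u \right)} \, du.$$

Integrate $\int_{-\infty}^{\infty} u \sin(b u)\, e^{- 3 u^{2}}\, du$ by parts with $w = \sin(b u)$ and $dv = u\, e^{- 3 u^{2}}\, du$, giving $v = - \frac{e^{- 3 u^{2}}}{6}$. The boundary term vanishes and
$$\int_{-\infty}^{\infty} u \sin(b u)\, e^{- 3 u^{2}}\, du = \frac{b}{6} \int_{-\infty}^{\infty} \cos(b u)\, e^{- 3 u^{2}}\, du,$$
so $I'(b) = - \frac{b}{6}\, I(b)$.

This is a separable first-order ODE; solving with the initial condition $I(0) = \int_{-\infty}^{\infty} - 2 e^{- 3 u^{2}}\,du = - \frac{2 \sqrt{3} \sqrt{\pi}}{3}$ gives
$$I(b) = - \frac{2 \sqrt{3} \sqrt{\pi} e^{- \frac{b^{2}}{12}}}{3}.$$

Setting $b = \frac{2}{3}$:
$$I = - \frac{2 \sqrt{3} \sqrt{\pi}}{3 e^{\frac{1}{27}}}.$$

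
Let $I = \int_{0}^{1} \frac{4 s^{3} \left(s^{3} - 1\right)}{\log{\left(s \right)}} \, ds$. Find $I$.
$\log{\left(\frac{2401}{256} \right)}$

Consider the one-parameter family: let $I(a) = \int_{0}^{1} \frac{4 \left(s^{6} - s^{a}\right)}{\log{\left(s \right)}} \, ds$.

Since $\dfrac{\partial}{\partial a}\,s^{a} = s^{a} \ln s$, the $\ln s$ in the denominator cancels and
$$\frac{dI}{da} = \int_{0}^{1} -4 s^{a} \, ds = -4 \left[\frac{s^{a+1}}{a+1}\right]_0^1 = - \frac{4}{a + 1}.$$

Integrating with respect to $a$ gives $I(a) = \log{\left(\frac{2401}{\left(a + 1\right)^{4}} \right)} + C$.

At $a = 6$ the integrand is identically $0$, so $I(6) = 0$. The closed form gives $0$, hence $C = 0$.

Setting $a = 3$:
$$I = \log{\left(\frac{2401}{256} \right)}.$$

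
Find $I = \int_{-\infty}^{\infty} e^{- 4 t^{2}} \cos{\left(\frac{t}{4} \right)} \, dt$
$\frac{\sqrt{\pi}}{2 e^{\frac{1}{256}}}$

Let $b$ denote the cosine frequency and define $I(b) = \int_{-\infty}^{\infty} e^{- 4 t^{2}} \cos{\left(b t \right)} \, dt$.

Differentiating under the integral sign,
$$I'(b) = \int_{-\infty}^{\infty} - t e^{- 4 t^{2}} \sin{\left(b t \right)} \, dt.$$

Integrate $\int_{-\infty}^{\infty} t \sin(b t)\, e^{- 4 t^{2}}\, dt$ by parts with $u = \sin(b t)$ and $dv = t\, e^{- 4 t^{2}}\, dt$, giving $v = - \frac{e^{- 4 t^{2}}}{8}$. The boundary term vanishes and
$$\int_{-\infty}^{\infty} t \sin(b t)\, e^{- 4 t^{2}}\, dt = \frac{b}{8} \int_{-\infty}^{\infty} \cos(b t)\, e^{- 4 t^{2}}\, dt,$$
so $I'(b) = - \frac{b}{8}\, I(b)$.

This is a separable first-order ODE; solving with the initial condition $I(0) = \int_{-\infty}^{\infty} e^{- 4 t^{2}}\,dt = \frac{\sqrt{\pi}}{2}$ gives
$$I(b) = \frac{\sqrt{\pi} e^{- \frac{b^{2}}{16}}}{2}.$$

Setting $b = \frac{1}{4}$:
$$I = \frac{\sqrt{\pi}}{2 e^{\frac{1}{256}}}.$$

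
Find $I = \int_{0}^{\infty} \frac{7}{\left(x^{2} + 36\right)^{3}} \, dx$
$\frac{7 \pi}{41472}$

Recall the elementary integral
$$J(a) = \int_{0}^{\infty} \frac{7}{a^{2} + x^{2}} \, dx = \frac{7 \pi}{2 a}.$$

Differentiating under the integral sign with respect to $a$,
$$\frac{dJ}{da} = \int_{0}^{\infty} - \frac{14 a}{\left(a^{2} + x^{2}\right)^{2}} \, dx = - \frac{7 \pi}{2 a^{2}},$$
so $\int_{0}^{\infty} \frac{7}{\left(a^{2} + x^{2}\right)^{2}} \, dx = \frac{7 \pi}{4 a^{3}}$.

Repeating — each differentiation of $1/(x^2+a^2)^j$ produces $-2ja/(x^2+a^2)^{j+1}$ — and dividing through by $-2ja$ at each step yields, after $2$ differentiations in total,
$$\int_{0}^{\infty} \frac{7}{\left(a^{2} + x^{2}\right)^{3}} \, dx = \frac{21 \pi}{16 a^{5}}.$$

Setting $a = 6$:
$$I = \frac{7 \pi}{41472}.$$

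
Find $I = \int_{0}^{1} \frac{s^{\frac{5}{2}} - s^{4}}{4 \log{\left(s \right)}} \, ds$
$- \frac{\log{\left(5 \right)}}{4} - \frac{\log{\left(2 \right)}}{4} + \frac{\log{\left(7 \right)}}{4}$

Replace the exponent $4$ by a parameter $a$: let $I(a) = \int_{0}^{1} \frac{s^{\frac{5}{2}} - s^{a}}{4 \log{\left(s \right)}} \, ds$.

Since $\dfrac{\partial}{\partial a}\,s^{a} = s^{a} \ln s$, the $\ln s$ in the denominator cancels and
$$\frac{dI}{da} = \int_{0}^{1} - \frac{1}{4} s^{a} \, ds = - \frac{1}{4} \left[\frac{s^{a+1}}{a+1}\right]_0^1 = - \frac{1}{4 a + 4}.$$

Integrating with respect to $a$ gives $I(a) = - \frac{\log{\left(a + 1 \right)}}{4} - \frac{\log{\left(2 \right)}}{4} + \frac{\log{\left(7 \right)}}{4} + C$.

At $a = \frac{5}{2}$ the integrand is identically $0$, so $I(\frac{5}{2}) = 0$. The closed form gives $0$, hence $C = 0$.

Setting $a = 4$:
$$I = - \frac{\log{\left(5 \right)}}{4} - \frac{\log{\left(2 \right)}}{4} + \frac{\log{\left(7 \right)}}{4}.$$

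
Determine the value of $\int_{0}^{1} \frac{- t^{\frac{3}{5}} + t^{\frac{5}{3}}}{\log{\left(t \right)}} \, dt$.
$\log{\left(\frac{5}{3} \right)}$

Consider the one-parameter family: let $I(a) = \int_{0}^{1} \frac{- t^{\frac{3}{5}} + t^{a}}{\log{\left(t \right)}} \, dt$.

Since $\dfrac{\partial}{\partial a}\,t^{a} = t^{a} \ln t$, the $\ln t$ in the denominator cancels and
$$\frac{dI}{da} = \int_{0}^{1} t^{a} \, dt = \left[\frac{t^{a+1}}{a+1}\right]_0^1 = \frac{1}{a + 1}.$$

Integrating with respect to $a$ gives $I(a) = \log{\left(\frac{5 a}{8} + \frac{5}{8} \right)} + C$.

At $a = \frac{3}{5}$ the integrand is identically $0$, so $I(\frac{3}{5}) = 0$. The closed form gives $0$, hence $C = 0$.

Setting $a = \frac{5}{3}$:
$$I = \log{\left(\frac{5}{3} \right)}.$$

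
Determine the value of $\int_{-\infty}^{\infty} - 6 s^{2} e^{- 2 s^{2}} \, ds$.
$- \frac{3 \sqrt{2} \sqrt{\pi}}{4}$

Consider the simpler parametrised integral
$$J(a) = \int_{-\infty}^{\infty} - 6 e^{- a s^{2}} \, ds = - \frac{6 \sqrt{\pi}}{\sqrt{a}}.$$

Differentiating under the integral sign brings down a factor of $(-s^2)$:
$$\frac{dJ}{da} = \int_{-\infty}^{\infty} 6 s^{2} e^{- a s^{2}} \, ds = \frac{3 \sqrt{\pi}}{a^{\frac{3}{2}}}.$$

The integral on the left is $-I$, so $I = - \frac{3 \sqrt{\pi}}{a^{\frac{3}{2}}}$.

Setting $a = 2$:
$$I = - \frac{3 \sqrt{2} \sqrt{\pi}}{4}.$$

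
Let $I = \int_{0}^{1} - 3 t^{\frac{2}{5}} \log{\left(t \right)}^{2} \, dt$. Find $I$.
$- \frac{750}{343}$

Consider the simpler parametrised integral
$$J(a) = \int_{0}^{1} - 3 t^{a} \, dt = - \frac{3}{a + 1}.$$

Differentiating under the integral sign brings down a factor of $\ln t$:
$$\frac{dJ}{da} = \int_{0}^{1} - 3 t^{a} \log{\left(t \right)} \, dt = \frac{3}{\left(a + 1\right)^{2}}.$$

Repeating twice in total — each differentiation brings down another $\ln t$ — gives
$$\frac{d^{2}J}{da^{2}} = \int_{0}^{1} - 3 t^{a} \log{\left(t \right)}^{2} \, dt = - \frac{6}{\left(a + 1\right)^{3}},$$
and the integrand here is exactly the target integrand, so $I = - \frac{6}{\left(a + 1\right)^{3}}$.

Setting $a = \frac{2}{5}$:
$$I = - \frac{750}{343}.$$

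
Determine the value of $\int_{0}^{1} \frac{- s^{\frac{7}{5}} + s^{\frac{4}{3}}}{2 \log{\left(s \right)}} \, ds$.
$- \log{\left(6 \right)} + \frac{\log{\left(35 \right)}}{2}$

Replace the exponent $\frac{4}{3}$ by a parameter $a$: let $I(a) = \int_{0}^{1} \frac{- s^{\frac{7}{5}} + s^{a}}{2 \log{\left(s \right)}} \, ds$.

Since $\dfrac{\partial}{\partial a}\,s^{a} = s^{a} \ln s$, the $\ln s$ in the denominator cancels and
$$\frac{dI}{da} = \int_{0}^{1} \frac{1}{2} s^{a} \, ds = \frac{1}{2} \left[\frac{s^{a+1}}{a+1}\right]_0^1 = \frac{1}{2 \left(a + 1\right)}.$$

Integrating with respect to $a$ gives $I(a) = \log{\left(\frac{\sqrt{15} \sqrt{a + 1}}{6} \right)} + C$.

At $a = \frac{7}{5}$ the integrand is identically $0$, so $I(\frac{7}{5}) = 0$. The closed form gives $0$, hence $C = 0$.

Setting $a = \frac{4}{3}$:
$$I = - \log{\left(6 \right)} + \frac{\log{\left(35 \right)}}{2}.$$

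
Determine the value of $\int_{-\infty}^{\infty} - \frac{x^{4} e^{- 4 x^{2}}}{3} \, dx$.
$- \frac{\sqrt{\pi}}{128}$

Consider the simpler parametrised integral
$$J(a) = \int_{-\infty}^{\infty} - \frac{e^{- a x^{2}}}{3} \, dx = - \frac{\sqrt{\pi}}{3 \sqrt{a}}.$$

Differentiating under the integral sign brings down a factor of $(-x^2)$:
$$\frac{dJ}{da} = \int_{-\infty}^{\infty} \frac{x^{2} e^{- a x^{2}}}{3} \, dx = \frac{\sqrt{\pi}}{6 a^{\frac{3}{2}}}.$$

Repeating twice in total — each differentiation brings down another $(-x^2)$ — gives
$$\frac{d^{2}J}{da^{2}} = \int_{-\infty}^{\infty} - \frac{x^{4} e^{- a x^{2}}}{3} \, dx = - \frac{\sqrt{\pi}}{4 a^{\frac{5}{2}}},$$
and the integrand here is exactly the target integrand, so $I = - \frac{\sqrt{\pi}}{4 a^{\frac{5}{2}}}$.

Setting $a = 4$:
$$I = - \frac{\sqrt{\pi}}{128}.$$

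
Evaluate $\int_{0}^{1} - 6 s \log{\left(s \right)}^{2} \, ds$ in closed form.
$- \frac{3}{2}$

Consider the simpler parametrised integral
$$J(a) = \int_{0}^{1} - 6 s^{a} \, ds = - \frac{6}{a + 1}.$$

Differentiating under the integral sign brings down a factor of $\ln s$:
$$\frac{dJ}{da} = \int_{0}^{1} - 6 s^{a} \log{\left(s \right)} \, ds = \frac{6}{\left(a + 1\right)^{2}}.$$

Repeating twice in total — each differentiation brings down another $\ln s$ — gives
$$\frac{d^{2}J}{da^{2}} = \int_{0}^{1} - 6 s^{a} \log{\left(s \right)}^{2} \, ds = - \frac{12}{\left(a + 1\right)^{3}},$$
and the integrand here is exactly the target integrand, so $I = - \frac{12}{\left(a + 1\right)^{3}}$.

Setting $a = 1$:
$$I = - \frac{3}{2}.$$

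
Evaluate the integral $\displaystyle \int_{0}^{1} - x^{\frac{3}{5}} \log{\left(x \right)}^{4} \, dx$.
$- \frac{9375}{4096}$

Start from the elementary integral
$$J(a) = \int_{0}^{1} - x^{a} \, dx = - \frac{1}{a + 1}.$$

Differentiating under the integral sign brings down a factor of $\ln x$:
$$\frac{dJ}{da} = \int_{0}^{1} - x^{a} \log{\left(x \right)} \, dx = \frac{1}{\left(a + 1\right)^{2}}.$$

Repeating $4$ times in total — each differentiation brings down another $\ln x$ — gives
$$\frac{d^{4}J}{da^{4}} = \int_{0}^{1} - x^{a} \log{\left(x \right)}^{4} \, dx = - \frac{24}{\left(a + 1\right)^{5}},$$
and the integrand here is exactly the target integrand, so $I = - \frac{24}{\left(a + 1\right)^{5}}$.

Setting $a = \frac{3}{5}$:
$$I = - \frac{9375}{4096}.$$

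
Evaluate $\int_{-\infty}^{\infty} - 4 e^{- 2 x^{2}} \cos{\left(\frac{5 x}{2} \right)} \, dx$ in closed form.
$- \frac{2 \sqrt{2} \sqrt{\pi}}{e^{\frac{25}{32}}}$

Let $b$ denote the cosine frequency and define $I(b) = \int_{-\infty}^{\infty} - 4 e^{- 2 x^{2}} \cos{\left(b x \right)} \, dx$.

Differentiating under the integral sign,
$$I'(b) = \int_{-\infty}^{\infty} 4 x e^{- 2 x^{2}} \sin{\left(b x \right)} \, dx.$$

Integrate $\int_{-\infty}^{\infty} x \sin(b x)\, e^{- 2 x^{2}}\, dx$ by parts with $u = \sin(b x)$ and $dv = x\, e^{- 2 x^{2}}\, dx$, giving $v = - \frac{e^{- 2 x^{2}}}{4}$. The boundary term vanishes and
$$\int_{-\infty}^{\infty} x \sin(b x)\, e^{- 2 x^{2}}\, dx = \frac{b}{4} \int_{-\infty}^{\infty} \cos(b x)\, e^{- 2 x^{2}}\, dx,$$
so $I'(b) = - \frac{b}{4}\, I(b)$.

This is a separable first-order ODE; solving with the initial condition $I(0) = \int_{-\infty}^{\infty} - 4 e^{- 2 x^{2}}\,dx = - 2 \sqrt{2} \sqrt{\pi}$ gives
$$I(b) = - 2 \sqrt{2} \sqrt{\pi} e^{- \frac{b^{2}}{8}}.$$

Setting $b = \frac{5}{2}$:
$$I = - \frac{2 \sqrt{2} \sqrt{\pi}}{e^{\frac{25}{32}}}.$$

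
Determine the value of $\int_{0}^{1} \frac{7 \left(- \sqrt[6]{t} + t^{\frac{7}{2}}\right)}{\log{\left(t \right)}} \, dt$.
$- \log{\left(\frac{823543}{10460353203} \right)}$

Consider the one-parameter family: let $I(a) = \int_{0}^{1} \frac{7 \left(t^{\frac{7}{2}} - t^{a}\right)}{\log{\left(t \right)}} \, dt$.

Since $\dfrac{\partial}{\partial a}\,t^{a} = t^{a} \ln t$, the $\ln t$ in the denominator cancels and
$$\frac{dI}{da} = \int_{0}^{1} -7 t^{a} \, dt = -7 \left[\frac{t^{a+1}}{a+1}\right]_0^1 = - \frac{7}{a + 1}.$$

Integrating with respect to $a$ gives $I(a) = - \log{\left(\frac{128 \left(a + 1\right)^{7}}{4782969} \right)} + C$.

At $a = \frac{7}{2}$ the integrand is identically $0$, so $I(\frac{7}{2}) = 0$. The closed form gives $0$, hence $C = 0$.

Setting $a = \frac{1}{6}$:
$$I = - \log{\left(\frac{823543}{10460353203} \right)}.$$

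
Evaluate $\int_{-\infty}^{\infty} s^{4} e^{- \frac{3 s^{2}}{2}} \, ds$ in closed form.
$\frac{\sqrt{6} \sqrt{\pi}}{9}$

Consider the simpler parametrised integral
$$J(a) = \int_{-\infty}^{\infty} e^{- a s^{2}} \, ds = \frac{\sqrt{\pi}}{\sqrt{a}}.$$

Differentiating under the integral sign brings down a factor of $(-s^2)$:
$$\frac{dJ}{da} = \int_{-\infty}^{\infty} - s^{2} e^{- a s^{2}} \, ds = - \frac{\sqrt{\pi}}{2 a^{\frac{3}{2}}}.$$

Repeating twice in total — each differentiation brings down another $(-s^2)$ — gives
$$\frac{d^{2}J}{da^{2}} = \int_{-\infty}^{\infty} s^{4} e^{- a s^{2}} \, ds = \frac{3 \sqrt{\pi}}{4 a^{\frac{5}{2}}},$$
and the integrand here is exactly the target integrand, so $I = \frac{3 \sqrt{\pi}}{4 a^{\frac{5}{2}}}$.

Setting $a = \frac{3}{2}$:
$$I = \frac{\sqrt{6} \sqrt{\pi}}{9}.$$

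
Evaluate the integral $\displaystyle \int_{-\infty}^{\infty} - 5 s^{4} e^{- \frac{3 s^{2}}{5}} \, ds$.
$- \frac{125 \sqrt{15} \sqrt{\pi}}{36}$

Consider the simpler parametrised integral
$$J(a) = \int_{-\infty}^{\infty} - 5 e^{- a s^{2}} \, ds = - \frac{5 \sqrt{\pi}}{\sqrt{a}}.$$

Differentiating under the integral sign brings down a factor of $(-s^2)$:
$$\frac{dJ}{da} = \int_{-\infty}^{\infty} 5 s^{2} e^{- a s^{2}} \, ds = \frac{5 \sqrt{\pi}}{2 a^{\frac{3}{2}}}.$$

Repeating twice in total — each differentiation brings down another $(-s^2)$ — gives
$$\frac{d^{2}J}{da^{2}} = \int_{-\infty}^{\infty} - 5 s^{4} e^{- a s^{2}} \, ds = - \frac{15 \sqrt{\pi}}{4 a^{\frac{5}{2}}},$$
and the integrand here is exactly the target integrand, so $I = - \frac{15 \sqrt{\pi}}{4 a^{\frac{5}{2}}}$.

Setting $a = \frac{3}{5}$:
$$I = - \frac{125 \sqrt{15} \sqrt{\pi}}{36}.$$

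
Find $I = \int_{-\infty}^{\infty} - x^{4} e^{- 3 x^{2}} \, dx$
$- \frac{\sqrt{3} \sqrt{\pi}}{36}$

Start from the elementary integral
$$J(a) = \int_{-\infty}^{\infty} - e^{- a x^{2}} \, dx = - \frac{\sqrt{\pi}}{\sqrt{a}}.$$

Differentiating under the integral sign brings down a factor of $(-x^2)$:
$$\frac{dJ}{da} = \int_{-\infty}^{\infty} x^{2} e^{- a x^{2}} \, dx = \frac{\sqrt{\pi}}{2 a^{\frac{3}{2}}}.$$

Repeating twice in total — each differentiation brings down another $(-x^2)$ — gives
$$\frac{d^{2}J}{da^{2}} = \int_{-\infty}^{\infty} - x^{4} e^{- a x^{2}} \, dx = - \frac{3 \sqrt{\pi}}{4 a^{\frac{5}{2}}},$$
and the integrand here is exactly the target integrand, so $I = - \frac{3 \sqrt{\pi}}{4 a^{\frac{5}{2}}}$.

Setting $a = 3$:
$$I = - \frac{\sqrt{3} \sqrt{\pi}}{36}.$$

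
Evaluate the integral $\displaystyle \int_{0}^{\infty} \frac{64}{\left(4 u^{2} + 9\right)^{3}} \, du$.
$\frac{2 \pi}{81}$

Recall the elementary integral
$$J(a) = \int_{0}^{\infty} \frac{1}{a^{2} + u^{2}} \, du = \frac{\pi}{2 a}.$$

Differentiating under the integral sign with respect to $a$,
$$\frac{dJ}{da} = \int_{0}^{\infty} - \frac{2 a}{\left(a^{2} + u^{2}\right)^{2}} \, du = - \frac{\pi}{2 a^{2}},$$
so $\int_{0}^{\infty} \frac{1}{\left(a^{2} + u^{2}\right)^{2}} \, du = \frac{\pi}{4 a^{3}}$.

Repeating — each differentiation of $1/(u^2+a^2)^j$ produces $-2ja/(u^2+a^2)^{j+1}$ — and dividing through by $-2ja$ at each step yields, after $2$ differentiations in total,
$$\int_{0}^{\infty} \frac{1}{\left(a^{2} + u^{2}\right)^{3}} \, du = \frac{3 \pi}{16 a^{5}}.$$

Setting $a = \frac{3}{2}$:
$$I = \frac{2 \pi}{81}.$$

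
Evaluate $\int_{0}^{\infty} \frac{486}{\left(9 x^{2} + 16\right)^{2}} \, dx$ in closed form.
$\frac{81 \pi}{128}$

Begin with the known result
$$J(a) = \int_{0}^{\infty} \frac{6}{a^{2} + x^{2}} \, dx = \frac{3 \pi}{a}.$$

Differentiating under the integral sign with respect to $a$,
$$\frac{dJ}{da} = \int_{0}^{\infty} - \frac{12 a}{\left(a^{2} + x^{2}\right)^{2}} \, dx = - \frac{3 \pi}{a^{2}},$$
so $\int_{0}^{\infty} \frac{6}{\left(a^{2} + x^{2}\right)^{2}} \, dx = \frac{3 \pi}{2 a^{3}}$.

Setting $a = \frac{4}{3}$:
$$I = \frac{81 \pi}{128}.$$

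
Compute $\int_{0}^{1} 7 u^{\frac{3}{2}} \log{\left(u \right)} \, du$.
$- \frac{28}{25}$

Consider the simpler parametrised integral
$$J(a) = \int_{0}^{1} 7 u^{a} \, du = \frac{7}{a + 1}.$$

Differentiating under the integral sign brings down a factor of $\ln u$:
$$\frac{dJ}{da} = \int_{0}^{1} 7 u^{a} \log{\left(u \right)} \, du = - \frac{7}{\left(a + 1\right)^{2}}.$$

The integral on the left is $I$, so $I = - \frac{7}{\left(a + 1\right)^{2}}$.

Setting $a = \frac{3}{2}$:
$$I = - \frac{28}{25}.$$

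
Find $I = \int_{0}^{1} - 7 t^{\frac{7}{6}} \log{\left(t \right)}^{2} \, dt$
$- \frac{3024}{2197}$

Consider the simpler parametrised integral
$$J(a) = \int_{0}^{1} - 7 t^{a} \, dt = - \frac{7}{a + 1}.$$

Differentiating under the integral sign brings down a factor of $\ln t$:
$$\frac{dJ}{da} = \int_{0}^{1} - 7 t^{a} \log{\left(t \right)} \, dt = \frac{7}{\left(a + 1\right)^{2}}.$$

Repeating twice in total — each differentiation brings down another $\ln t$ — gives
$$\frac{d^{2}J}{da^{2}} = \int_{0}^{1} - 7 t^{a} \log{\left(t \right)}^{2} \, dt = - \frac{14}{\left(a + 1\right)^{3}},$$
and the integrand here is exactly the target integrand, so $I = - \frac{14}{\left(a + 1\right)^{3}}$.

Setting $a = \frac{7}{6}$:
$$I = - \frac{3024}{2197}.$$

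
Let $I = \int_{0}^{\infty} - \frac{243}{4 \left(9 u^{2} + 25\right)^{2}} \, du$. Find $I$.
$- \frac{81 \pi}{2000}$

Start from the standard arctangent integral
$$J(a) = \int_{0}^{\infty} - \frac{3}{4 \left(a^{2} + u^{2}\right)} \, du = - \frac{3 \pi}{8 a}.$$

Differentiating under the integral sign with respect to $a$,
$$\frac{dJ}{da} = \int_{0}^{\infty} \frac{3 a}{2 \left(a^{2} + u^{2}\right)^{2}} \, du = \frac{3 \pi}{8 a^{2}},$$
so $\int_{0}^{\infty} - \frac{3}{4 \left(a^{2} + u^{2}\right)^{2}} \, du = - \frac{3 \pi}{16 a^{3}}$.

Setting $a = \frac{5}{3}$:
$$I = - \frac{81 \pi}{2000}.$$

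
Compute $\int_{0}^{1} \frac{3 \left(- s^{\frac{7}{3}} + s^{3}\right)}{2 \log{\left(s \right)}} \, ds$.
$\log{\left(\frac{6 \sqrt{30}}{25} \right)}$

Replace the exponent $3$ by a parameter $a$: let $I(a) = \int_{0}^{1} \frac{3 \left(- s^{\frac{7}{3}} + s^{a}\right)}{2 \log{\left(s \right)}} \, ds$.

Since $\dfrac{\partial}{\partial a}\,s^{a} = s^{a} \ln s$, the $\ln s$ in the denominator cancels and
$$\frac{dI}{da} = \int_{0}^{1} \frac{3}{2} s^{a} \, ds = \frac{3}{2} \left[\frac{s^{a+1}}{a+1}\right]_0^1 = \frac{3}{2 \left(a + 1\right)}.$$

Integrating with respect to $a$ gives $I(a) = \log{\left(\frac{3 \sqrt{30} \left(a + 1\right)^{\frac{3}{2}}}{100} \right)} + C$.

At $a = \frac{7}{3}$ the integrand is identically $0$, so $I(\frac{7}{3}) = 0$. The closed form gives $0$, hence $C = 0$.

Setting $a = 3$:
$$I = \log{\left(\frac{6 \sqrt{30}}{25} \right)}.$$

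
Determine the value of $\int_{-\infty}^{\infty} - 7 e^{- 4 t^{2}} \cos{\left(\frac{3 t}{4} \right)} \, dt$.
$- \frac{7 \sqrt{\pi}}{2 e^{\frac{9}{256}}}$

Let $b$ denote the cosine frequency and define $I(b) = \int_{-\infty}^{\infty} - 7 e^{- 4 t^{2}} \cos{\left(b t \right)} \, dt$.

Differentiating under the integral sign,
$$I'(b) = \int_{-\infty}^{\infty} 7 t e^{- 4 t^{2}} \sin{\left(b t \right)} \, dt.$$

Integrate $\int_{-\infty}^{\infty} t \sin(b t)\, e^{- 4 t^{2}}\, dt$ by parts with $u = \sin(b t)$ and $dv = t\, e^{- 4 t^{2}}\, dt$, giving $v = - \frac{e^{- 4 t^{2}}}{8}$. The boundary term vanishes and
$$\int_{-\infty}^{\infty} t \sin(b t)\, e^{- 4 t^{2}}\, dt = \frac{b}{8} \int_{-\infty}^{\infty} \cos(b t)\, e^{- 4 t^{2}}\, dt,$$
so $I'(b) = - \frac{b}{8}\, I(b)$.

This is a separable first-order ODE; solving with the initial condition $I(0) = \int_{-\infty}^{\infty} - 7 e^{- 4 t^{2}}\,dt = - \frac{7 \sqrt{\pi}}{2}$ gives
$$I(b) = - \frac{7 \sqrt{\pi} e^{- \frac{b^{2}}{16}}}{2}.$$

Setting $b = \frac{3}{4}$:
$$I = - \frac{7 \sqrt{\pi}}{2 e^{\frac{9}{256}}}.$$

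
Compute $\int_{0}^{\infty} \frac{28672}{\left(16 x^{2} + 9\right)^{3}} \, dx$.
$\frac{448 \pi}{81}$

Start from the standard arctangent integral
$$J(a) = \int_{0}^{\infty} \frac{7}{a^{2} + x^{2}} \, dx = \frac{7 \pi}{2 a}.$$

Differentiating under the integral sign with respect to $a$,
$$\frac{dJ}{da} = \int_{0}^{\infty} - \frac{14 a}{\left(a^{2} + x^{2}\right)^{2}} \, dx = - \frac{7 \pi}{2 a^{2}},$$
so $\int_{0}^{\infty} \frac{7}{\left(a^{2} + x^{2}\right)^{2}} \, dx = \frac{7 \pi}{4 a^{3}}$.

Repeating — each differentiation of $1/(x^2+a^2)^j$ produces $-2ja/(x^2+a^2)^{j+1}$ — and dividing through by $-2ja$ at each step yields, after $2$ differentiations in total,
$$\int_{0}^{\infty} \frac{7}{\left(a^{2} + x^{2}\right)^{3}} \, dx = \frac{21 \pi}{16 a^{5}}.$$

Setting $a = \frac{3}{4}$:
$$I = \frac{448 \pi}{81}.$$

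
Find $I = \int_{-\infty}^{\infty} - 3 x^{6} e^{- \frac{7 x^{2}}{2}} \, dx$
$- \frac{45 \sqrt{14} \sqrt{\pi}}{2401}$

Consider the simpler parametrised integral
$$J(a) = \int_{-\infty}^{\infty} - 3 e^{- a x^{2}} \, dx = - \frac{3 \sqrt{\pi}}{\sqrt{a}}.$$

Differentiating under the integral sign brings down a factor of $(-x^2)$:
$$\frac{dJ}{da} = \int_{-\infty}^{\infty} 3 x^{2} e^{- a x^{2}} \, dx = \frac{3 \sqrt{\pi}}{2 a^{\frac{3}{2}}}.$$

Repeating $3$ times in total — each differentiation brings down another $(-x^2)$ — gives
$$\frac{d^{3}J}{da^{3}} = \int_{-\infty}^{\infty} 3 x^{6} e^{- a x^{2}} \, dx = \frac{45 \sqrt{\pi}}{8 a^{\frac{7}{2}}},$$
and the integrand here is $(-1)^{3}$ times the target integrand, so $I = (-1)^{3}\,\frac{d^{3}J}{da^{3}} = - \frac{45 \sqrt{\pi}}{8 a^{\frac{7}{2}}}$.

Setting $a = \frac{7}{2}$:
$$I = - \frac{45 \sqrt{14} \sqrt{\pi}}{2401}.$$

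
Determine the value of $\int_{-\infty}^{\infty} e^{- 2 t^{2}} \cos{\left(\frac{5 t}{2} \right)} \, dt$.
$\frac{\sqrt{2} \sqrt{\pi}}{2 e^{\frac{25}{32}}}$

Let $b$ denote the cosine frequency and define $I(b) = \int_{-\infty}^{\infty} e^{- 2 t^{2}} \cos{\left(b t \right)} \, dt$.

Differentiating under the integral sign,
$$I'(b) = \int_{-\infty}^{\infty} - t e^{- 2 t^{2}} \sin{\left(b t \right)} \, dt.$$

Integrate $\int_{-\infty}^{\infty} t \sin(b t)\, e^{- 2 t^{2}}\, dt$ by parts with $u = \sin(b t)$ and $dv = t\, e^{- 2 t^{2}}\, dt$, giving $v = - \frac{e^{- 2 t^{2}}}{4}$. The boundary term vanishes and
$$\int_{-\infty}^{\infty} t \sin(b t)\, e^{- 2 t^{2}}\, dt = \frac{b}{4} \int_{-\infty}^{\infty} \cos(b t)\, e^{- 2 t^{2}}\, dt,$$
so $I'(b) = - \frac{b}{4}\, I(b)$.

This is a separable first-order ODE; solving with the initial condition $I(0) = \int_{-\infty}^{\infty} e^{- 2 t^{2}}\,dt = \frac{\sqrt{2} \sqrt{\pi}}{2}$ gives
$$I(b) = \frac{\sqrt{2} \sqrt{\pi} e^{- \frac{b^{2}}{8}}}{2}.$$

Setting $b = \frac{5}{2}$:
$$I = \frac{\sqrt{2} \sqrt{\pi}}{2 e^{\frac{25}{32}}}.$$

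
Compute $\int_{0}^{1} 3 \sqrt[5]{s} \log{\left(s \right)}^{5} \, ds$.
$- \frac{78125}{648}$

Start from the elementary integral
$$J(a) = \int_{0}^{1} 3 s^{a} \, ds = \frac{3}{a + 1}.$$

Differentiating under the integral sign brings down a factor of $\ln s$:
$$\frac{dJ}{da} = \int_{0}^{1} 3 s^{a} \log{\left(s \right)} \, ds = - \frac{3}{\left(a + 1\right)^{2}}.$$

Repeating $5$ times in total — each differentiation brings down another $\ln s$ — gives
$$\frac{d^{5}J}{da^{5}} = \int_{0}^{1} 3 s^{a} \log{\left(s \right)}^{5} \, ds = - \frac{360}{\left(a + 1\right)^{6}},$$
and the integrand here is exactly the target integrand, so $I = - \frac{360}{\left(a + 1\right)^{6}}$.

Setting $a = \frac{1}{5}$:
$$I = - \frac{78125}{648}.$$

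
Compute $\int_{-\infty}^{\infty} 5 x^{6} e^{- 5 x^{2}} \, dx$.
$\frac{3 \sqrt{5} \sqrt{\pi}}{200}$

Consider the simpler parametrised integral
$$J(a) = \int_{-\infty}^{\infty} 5 e^{- a x^{2}} \, dx = \frac{5 \sqrt{\pi}}{\sqrt{a}}.$$

Differentiating under the integral sign brings down a factor of $(-x^2)$:
$$\frac{dJ}{da} = \int_{-\infty}^{\infty} - 5 x^{2} e^{- a x^{2}} \, dx = - \frac{5 \sqrt{\pi}}{2 a^{\frac{3}{2}}}.$$

Repeating $3$ times in total — each differentiation brings down another $(-x^2)$ — gives
$$\frac{d^{3}J}{da^{3}} = \int_{-\infty}^{\infty} - 5 x^{6} e^{- a x^{2}} \, dx = - \frac{75 \sqrt{\pi}}{8 a^{\frac{7}{2}}},$$
and the integrand here is $(-1)^{3}$ times the target integrand, so $I = (-1)^{3}\,\frac{d^{3}J}{da^{3}} = \frac{75 \sqrt{\pi}}{8 a^{\frac{7}{2}}}$.

Setting $a = 5$:
$$I = \frac{3 \sqrt{5} \sqrt{\pi}}{200}.$$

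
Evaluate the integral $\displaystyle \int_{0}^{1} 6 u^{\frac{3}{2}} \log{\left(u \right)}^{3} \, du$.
$- \frac{576}{625}$

Begin with the known integral
$$J(a) = \int_{0}^{1} 6 u^{a} \, du = \frac{6}{a + 1}.$$

Differentiating under the integral sign brings down a factor of $\ln u$:
$$\frac{dJ}{da} = \int_{0}^{1} 6 u^{a} \log{\left(u \right)} \, du = - \frac{6}{\left(a + 1\right)^{2}}.$$

Repeating $3$ times in total — each differentiation brings down another $\ln u$ — gives
$$\frac{d^{3}J}{da^{3}} = \int_{0}^{1} 6 u^{a} \log{\left(u \right)}^{3} \, du = - \frac{36}{\left(a + 1\right)^{4}},$$
and the integrand here is exactly the target integrand, so $I = - \frac{36}{\left(a + 1\right)^{4}}$.

Setting $a = \frac{3}{2}$:
$$I = - \frac{576}{625}.$$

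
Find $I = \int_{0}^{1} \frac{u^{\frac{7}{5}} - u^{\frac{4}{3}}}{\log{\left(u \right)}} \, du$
$- \log{\left(\frac{35}{36} \right)}$

Introduce a parameter $a$ in the exponent: let $I(a) = \int_{0}^{1} \frac{u^{\frac{7}{5}} - u^{a}}{\log{\left(u \right)}} \, du$.

Since $\dfrac{\partial}{\partial a}\,u^{a} = u^{a} \ln u$, the $\ln u$ in the denominator cancels and
$$\frac{dI}{da} = \int_{0}^{1} -1 u^{a} \, du = -1 \left[\frac{u^{a+1}}{a+1}\right]_0^1 = - \frac{1}{a + 1}.$$

Integrating with respect to $a$ gives $I(a) = - \log{\left(\frac{5 a}{12} + \frac{5}{12} \right)} + C$.

At $a = \frac{7}{5}$ the integrand is identically $0$, so $I(\frac{7}{5}) = 0$. The closed form gives $0$, hence $C = 0$.

Setting $a = \frac{4}{3}$:
$$I = - \log{\left(\frac{35}{36} \right)}.$$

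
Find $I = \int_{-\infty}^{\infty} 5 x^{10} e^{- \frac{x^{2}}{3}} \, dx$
$\frac{1148175 \sqrt{3} \sqrt{\pi}}{32}$

Consider the simpler parametrised integral
$$J(a) = \int_{-\infty}^{\infty} 5 e^{- a x^{2}} \, dx = \frac{5 \sqrt{\pi}}{\sqrt{a}}.$$

Differentiating under the integral sign brings down a factor of $(-x^2)$:
$$\frac{dJ}{da} = \int_{-\infty}^{\infty} - 5 x^{2} e^{- a x^{2}} \, dx = - \frac{5 \sqrt{\pi}}{2 a^{\frac{3}{2}}}.$$

Repeating $5$ times in total — each differentiation brings down another $(-x^2)$ — gives
$$\frac{d^{5}J}{da^{5}} = \int_{-\infty}^{\infty} - 5 x^{10} e^{- a x^{2}} \, dx = - \frac{4725 \sqrt{\pi}}{32 a^{\frac{11}{2}}},$$
and the integrand here is $(-1)^{5}$ times the target integrand, so $I = (-1)^{5}\,\frac{d^{5}J}{da^{5}} = \frac{4725 \sqrt{\pi}}{32 a^{\frac{11}{2}}}$.

Setting $a = \frac{1}{3}$:
$$I = \frac{1148175 \sqrt{3} \sqrt{\pi}}{32}.$$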